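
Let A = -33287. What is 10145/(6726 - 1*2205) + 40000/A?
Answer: 156856615/150490527 ≈ 1.0423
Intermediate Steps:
10145/(6726 - 1*2205) + 40000/A = 10145/(6726 - 1*2205) + 40000/(-33287) = 10145/(6726 - 2205) + 40000*(-1/33287) = 10145/4521 - 40000/33287 = 156856615/150490527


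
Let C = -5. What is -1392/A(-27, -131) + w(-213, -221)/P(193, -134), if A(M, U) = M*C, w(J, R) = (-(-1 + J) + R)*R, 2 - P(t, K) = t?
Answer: -158239/8595 ≈ -18.411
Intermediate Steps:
P(t, K) = 2 - t
w(J, R) = R*(1 + R - J) (w(J, R) = ((1 - J) + R)*R = (1 + R - J)*R = R*(1 + R - J))
A(M, U) = -5*M (A(M, U) = M*(-5) = -5*M)
-1392/A(-27, -131) + w(-213, -221)/P(193, -134) = -1392/((-5*(-27))) + (-221*(1 - 221 - 1*(-213)))/(2 - 1*193) = -1392/135 + (-221*(1 - 221 + 213))/(2 - 193) = -1392*1/135 - 221*(-7)/(-191) = -464/45 + 1547*(-1/191) = -464/45 - 1547/191 = -158239/8595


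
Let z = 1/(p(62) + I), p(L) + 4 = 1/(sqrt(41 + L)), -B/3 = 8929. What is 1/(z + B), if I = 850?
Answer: -1974703988751/52896393412507534 + sqrt(103)/52896393412507534 ≈ -3.7332e-5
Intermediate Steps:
B = -26787 (B = -3*8929 = -26787)
p(L) = -4 + 1/sqrt(41 + L) (p(L) = -4 + 1/(sqrt(41 + L)) = -4 + 1/sqrt(41 + L))
z = 1/(846 + sqrt(103)/103) (z = 1/((-4 + 1/sqrt(41 + 62)) + 850) = 1/((-4 + 1/sqrt(103)) + 850) = 1/((-4 + sqrt(103)/103) + 850) = 1/(846 + sqrt(103)/103) ≈ 0.0011819)
1/(z + B) = 1/((87138/73718747 - sqrt(103)/73718747) - 26787) = 1/(-1974703988751/73718747 - sqrt(103)/73718747)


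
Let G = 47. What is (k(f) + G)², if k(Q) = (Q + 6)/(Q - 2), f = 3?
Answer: 3136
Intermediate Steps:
k(Q) = (6 + Q)/(-2 + Q)
(k(f) + G)² = ((6 + 3)/(-2 + 3) + 47)² = (9/1 + 47)² = (1*9 + 47)² = (9 + 47)² = 56² = 3136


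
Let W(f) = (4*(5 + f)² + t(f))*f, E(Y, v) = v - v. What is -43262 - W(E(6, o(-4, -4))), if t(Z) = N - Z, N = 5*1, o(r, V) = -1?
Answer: -43262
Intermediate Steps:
N = 5
E(Y, v) = 0
t(Z) = 5 - Z
W(f) = f*(5 - f + 4*(5 + f)²) (W(f) = (4*(5 + f)² + (5 - f))*f = (5 - f + 4*(5 + f)²)*f = f*(5 - f + 4*(5 + f)²))
-43262 - W(E(6, o(-4, -4))) = -43262 - 0*(5 - 1*0 + 4*(5 + 0)²) = -43262 - 0*(5 + 0 + 4*5²) = -43262 - 0*(5 + 0 + 4*25) = -43262 - 0*(5 + 0 + 100) = -43262 - 0*105 = -43262 - 1*0 = -43262 + 0 = -43262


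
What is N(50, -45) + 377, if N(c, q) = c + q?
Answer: 382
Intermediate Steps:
N(50, -45) + 377 = (50 - 45) + 377 = 5 + 377 = 382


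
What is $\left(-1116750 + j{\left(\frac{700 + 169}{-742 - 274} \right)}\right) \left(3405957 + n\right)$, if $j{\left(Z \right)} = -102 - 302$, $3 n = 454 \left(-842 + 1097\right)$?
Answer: $-3848089459238$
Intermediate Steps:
$n = 38590$ ($n = \frac{454 \left(-842 + 1097\right)}{3} = \frac{454 \cdot 255}{3} = \frac{1}{3} \cdot 115770 = 38590$)
$j{\left(Z \right)} = -404$
$\left(-1116750 + j{\left(\frac{700 + 169}{-742 - 274} \right)}\right) \left(3405957 + n\right) = \left(-1116750 - 404\right) \left(3405957 + 38590\right) = \left(-1117154\right) 3444547 = -3848089459238$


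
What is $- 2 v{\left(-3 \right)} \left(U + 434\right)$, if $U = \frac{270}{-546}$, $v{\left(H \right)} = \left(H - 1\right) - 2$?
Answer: $\frac{473388}{91} \approx 5202.1$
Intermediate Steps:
$v{\left(H \right)} = -3 + H$ ($v{\left(H \right)} = \left(-1 + H\right) - 2 = -3 + H$)
$U = - \frac{45}{91}$ ($U = 270 \left(- \frac{1}{546}\right) = - \frac{45}{91} \approx -0.49451$)
$- 2 v{\left(-3 \right)} \left(U + 434\right) = - 2 \left(-3 - 3\right) \left(- \frac{45}{91} + 434\right) = \left(-2\right) \left(-6\right) \frac{39449}{91} = 12 \cdot \frac{39449}{91} = \frac{473388}{91}$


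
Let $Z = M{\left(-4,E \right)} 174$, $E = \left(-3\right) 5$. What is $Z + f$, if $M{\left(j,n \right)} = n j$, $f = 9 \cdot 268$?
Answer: $12852$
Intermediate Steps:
$E = -15$
$f = 2412$
$M{\left(j,n \right)} = j n$
$Z = 10440$ ($Z = \left(-4\right) \left(-15\right) 174 = 60 \cdot 174 = 10440$)
$Z + f = 10440 + 2412 = 12852$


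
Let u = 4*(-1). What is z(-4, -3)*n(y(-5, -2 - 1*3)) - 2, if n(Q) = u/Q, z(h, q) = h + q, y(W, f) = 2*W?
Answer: -24/5 ≈ -4.8000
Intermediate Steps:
u = -4
n(Q) = -4/Q
z(-4, -3)*n(y(-5, -2 - 1*3)) - 2 = (-4 - 3)*(-4/(2*(-5))) - 2 = -(-28)/(-10) - 2 = -(-28)*(-1)/10 - 2 = -7*2/5 - 2 = -14/5 - 2 = -24/5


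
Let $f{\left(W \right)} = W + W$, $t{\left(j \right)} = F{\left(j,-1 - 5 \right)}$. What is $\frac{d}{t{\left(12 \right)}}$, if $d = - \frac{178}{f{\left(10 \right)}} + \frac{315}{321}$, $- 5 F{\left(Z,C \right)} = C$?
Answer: $- \frac{8473}{1284} \approx -6.5989$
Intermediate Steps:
$F{\left(Z,C \right)} = - \frac{C}{5}$
$t{\left(j \right)} = \frac{6}{5}$ ($t{\left(j \right)} = - \frac{-1 - 5}{5} = \left(- \frac{1}{5}\right) \left(-6\right) = \frac{6}{5}$)
$f{\left(W \right)} = 2 W$
$d = - \frac{8473}{1070}$ ($d = - \frac{178}{2 \cdot 10} + \frac{315}{321} = - \frac{178}{20} + 315 \cdot \frac{1}{321} = \left(-178\right) \frac{1}{20} + \frac{105}{107} = - \frac{89}{10} + \frac{105}{107} = - \frac{8473}{1070} \approx -7.9187$)
$\frac{d}{t{\left(12 \right)}} = - \frac{8473}{1070 \cdot \frac{6}{5}} = \left(- \frac{8473}{1070}\right) \frac{5}{6} = - \frac{8473}{1284}$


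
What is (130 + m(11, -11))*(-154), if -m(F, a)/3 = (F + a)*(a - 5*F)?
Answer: -20020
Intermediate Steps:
m(F, a) = -3*(F + a)*(a - 5*F)
(130 + m(11, -11))*(-154) = (130 + (-3*(-11)**2 + 15*11**2 + 12*11*(-11)))*(-154) = (130 + (-3*121 + 15*121 - 1452))*(-154) = (130 + (-363 + 1815 - 1452))*(-154) = (130 + 0)*(-154) = 130*(-154) = -20020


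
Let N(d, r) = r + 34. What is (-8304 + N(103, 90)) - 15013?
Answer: -23193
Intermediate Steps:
N(d, r) = 34 + r
(-8304 + N(103, 90)) - 15013 = (-8304 + (34 + 90)) - 15013 = (-8304 + 124) - 15013 = -8180 - 15013 = -23193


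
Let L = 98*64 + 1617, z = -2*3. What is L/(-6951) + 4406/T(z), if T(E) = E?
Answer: -243440/331 ≈ -735.47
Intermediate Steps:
z = -6
L = 7889 (L = 6272 + 1617 = 7889)
L/(-6951) + 4406/T(z) = 7889/(-6951) + 4406/(-6) = 7889*(-1/6951) + 4406*(-⅙) = -1127/993 - 2203/3 = -243440/331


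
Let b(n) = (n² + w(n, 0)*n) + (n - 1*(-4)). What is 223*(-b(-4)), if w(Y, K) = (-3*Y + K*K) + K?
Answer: 7136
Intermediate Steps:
w(Y, K) = K + K² - 3*Y (w(Y, K) = (-3*Y + K²) + K = (K² - 3*Y) + K = K + K² - 3*Y)
b(n) = 4 + n - 2*n² (b(n) = (n² + (0 + 0² - 3*n)*n) + (n - 1*(-4)) = (n² + (0 + 0 - 3*n)*n) + (n + 4) = (n² + (-3*n)*n) + (4 + n) = (n² - 3*n²) + (4 + n) = -2*n² + (4 + n) = 4 + n - 2*n²)
223*(-b(-4)) = 223*(-(4 - 4 - 2*(-4)²)) = 223*(-(4 - 4 - 2*16)) = 223*(-(4 - 4 - 32)) = 223*(-1*(-32)) = 223*32 = 7136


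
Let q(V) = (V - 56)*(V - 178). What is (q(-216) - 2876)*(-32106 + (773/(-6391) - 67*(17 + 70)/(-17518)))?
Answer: -187438014982238238/55978769 ≈ -3.3484e+9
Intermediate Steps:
q(V) = (-178 + V)*(-56 + V) (q(V) = (-56 + V)*(-178 + V) = (-178 + V)*(-56 + V))
(q(-216) - 2876)*(-32106 + (773/(-6391) - 67*(17 + 70)/(-17518))) = ((9968 + (-216)**2 - 234*(-216)) - 2876)*(-32106 + (773/(-6391) - 67*(17 + 70)/(-17518))) = ((9968 + 46656 + 50544) - 2876)*(-32106 + (773*(-1/6391) - 67*87*(-1/17518))) = (107168 - 2876)*(-32106 + (-773/6391 - 5829*(-1/17518))) = 104292*(-32106 + (-773/6391 + 5829/17518)) = 104292*(-32106 + 23711725/111957538) = 104292*(-3594485003303/111957538) = -187438014982238238/55978769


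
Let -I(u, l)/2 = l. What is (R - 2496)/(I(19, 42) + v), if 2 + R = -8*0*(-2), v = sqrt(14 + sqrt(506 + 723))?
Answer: 2498/(84 - sqrt(14 + sqrt(1229))) ≈ 32.443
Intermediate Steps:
I(u, l) = -2*l
v = sqrt(14 + sqrt(1229)) ≈ 7.0041
R = -2 (R = -2 - 8*0*(-2) = -2 + 0*(-2) = -2 + 0 = -2)
(R - 2496)/(I(19, 42) + v) = (-2 - 2496)/(-2*42 + sqrt(14 + sqrt(1229))) = -2498/(-84 + sqrt(14 + sqrt(1229)))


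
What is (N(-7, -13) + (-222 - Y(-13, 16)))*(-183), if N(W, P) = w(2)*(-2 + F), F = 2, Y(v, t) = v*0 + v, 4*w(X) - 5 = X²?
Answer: 38247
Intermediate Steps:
w(X) = 5/4 + X²/4
Y(v, t) = v (Y(v, t) = 0 + v = v)
N(W, P) = 0 (N(W, P) = (5/4 + (¼)*2²)*(-2 + 2) = (5/4 + (¼)*4)*0 = (5/4 + 1)*0 = (9/4)*0 = 0)
(N(-7, -13) + (-222 - Y(-13, 16)))*(-183) = (0 + (-222 - 1*(-13)))*(-183) = (0 + (-222 + 13))*(-183) = (0 - 209)*(-183) = -209*(-183) = 38247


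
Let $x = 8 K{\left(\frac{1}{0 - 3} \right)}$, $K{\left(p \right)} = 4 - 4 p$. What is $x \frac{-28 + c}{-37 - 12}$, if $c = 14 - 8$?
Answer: $\frac{2816}{147} \approx 19.156$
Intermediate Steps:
$c = 6$ ($c = 14 - 8 = 6$)
$x = \frac{128}{3}$ ($x = 8 \left(4 - \frac{4}{0 - 3}\right) = 8 \left(4 - \frac{4}{-3}\right) = 8 \left(4 - - \frac{4}{3}\right) = 8 \left(4 + \frac{4}{3}\right) = 8 \cdot \frac{16}{3} = \frac{128}{3} \approx 42.667$)
$x \frac{-28 + c}{-37 - 12} = \frac{128 \frac{-28 + 6}{-37 - 12}}{3} = \frac{128 \left(- \frac{22}{-49}\right)}{3} = \frac{128 \left(\left(-22\right) \left(- \frac{1}{49}\right)\right)}{3} = \frac{128}{3} \cdot \frac{22}{49} = \frac{2816}{147}$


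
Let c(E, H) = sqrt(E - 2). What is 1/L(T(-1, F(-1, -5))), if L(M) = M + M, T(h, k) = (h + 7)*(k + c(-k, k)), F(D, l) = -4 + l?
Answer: -3/296 - sqrt(7)/888 ≈ -0.013115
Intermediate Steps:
c(E, H) = sqrt(-2 + E)
T(h, k) = (7 + h)*(k + sqrt(-2 - k)) (T(h, k) = (h + 7)*(k + sqrt(-2 - k)) = (7 + h)*(k + sqrt(-2 - k)))
L(M) = 2*M
1/L(T(-1, F(-1, -5))) = 1/(2*(7*(-4 - 5) + 7*sqrt(-2 - (-4 - 5)) - (-4 - 5) - sqrt(-2 - (-4 - 5)))) = 1/(2*(7*(-9) + 7*sqrt(-2 - 1*(-9)) - 1*(-9) - sqrt(-2 - 1*(-9)))) = 1/(2*(-63 + 7*sqrt(-2 + 9) + 9 - sqrt(-2 + 9))) = 1/(2*(-63 + 7*sqrt(7) + 9 - sqrt(7))) = 1/(2*(-54 + 6*sqrt(7))) = 1/(-108 + 12*sqrt(7))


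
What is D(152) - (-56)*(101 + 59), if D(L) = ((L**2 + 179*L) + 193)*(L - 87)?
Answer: 3291785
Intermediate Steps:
D(L) = (-87 + L)*(193 + L**2 + 179*L) (D(L) = (193 + L**2 + 179*L)*(-87 + L) = (-87 + L)*(193 + L**2 + 179*L))
D(152) - (-56)*(101 + 59) = (-16791 + 152**3 - 15380*152 + 92*152**2) - (-56)*(101 + 59) = (-16791 + 3511808 - 2337760 + 92*23104) - (-56)*160 = (-16791 + 3511808 - 2337760 + 2125568) - 1*(-8960) = 3282825 + 8960 = 3291785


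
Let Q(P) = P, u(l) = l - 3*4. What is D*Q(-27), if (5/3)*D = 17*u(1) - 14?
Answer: 16281/5 ≈ 3256.2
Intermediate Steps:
u(l) = -12 + l (u(l) = l - 12 = -12 + l)
D = -603/5 (D = 3*(17*(-12 + 1) - 14)/5 = 3*(17*(-11) - 14)/5 = 3*(-187 - 14)/5 = (⅗)*(-201) = -603/5 ≈ -120.60)
D*Q(-27) = -603/5*(-27) = 16281/5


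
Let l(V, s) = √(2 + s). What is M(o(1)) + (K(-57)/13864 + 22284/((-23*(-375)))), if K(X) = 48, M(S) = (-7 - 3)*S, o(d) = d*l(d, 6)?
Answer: 12889974/4982375 - 20*√2 ≈ -25.697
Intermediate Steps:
o(d) = 2*d*√2 (o(d) = d*√(2 + 6) = d*√8 = d*(2*√2) = 2*d*√2)
M(S) = -10*S
M(o(1)) + (K(-57)/13864 + 22284/((-23*(-375)))) = -20*√2 + (48/13864 + 22284/((-23*(-375)))) = -20*√2 + (48*(1/13864) + 22284/8625) = -20*√2 + (6/1733 + 22284*(1/8625)) = -20*√2 + (6/1733 + 7428/2875) = -20*√2 + 12889974/4982375 = 12889974/4982375 - 20*√2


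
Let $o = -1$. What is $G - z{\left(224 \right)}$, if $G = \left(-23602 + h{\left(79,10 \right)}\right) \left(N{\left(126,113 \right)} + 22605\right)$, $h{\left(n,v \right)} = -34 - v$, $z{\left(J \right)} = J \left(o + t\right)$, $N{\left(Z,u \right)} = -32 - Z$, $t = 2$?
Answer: $-530781986$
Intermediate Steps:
$z{\left(J \right)} = J$ ($z{\left(J \right)} = J \left(-1 + 2\right) = J 1 = J$)
$G = -530781762$ ($G = \left(-23602 - 44\right) \left(\left(-32 - 126\right) + 22605\right) = \left(-23602 - 44\right) \left(-158 + 22605\right) = \left(-23646\right) 22447 = -530781762$)
$G - z{\left(224 \right)} = -530781762 - 224 = -530781986$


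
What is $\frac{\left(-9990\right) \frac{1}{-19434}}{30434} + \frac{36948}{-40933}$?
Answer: $- \frac{3642107770803}{4035000192358} \approx -0.90263$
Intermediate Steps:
$\frac{\left(-9990\right) \frac{1}{-19434}}{30434} + \frac{36948}{-40933} = \left(-9990\right) \left(- \frac{1}{19434}\right) \frac{1}{30434} + 36948 \left(- \frac{1}{40933}\right) = \frac{1665}{3239} \cdot \frac{1}{30434} - \frac{36948}{40933} = \frac{1665}{98575726} - \frac{36948}{40933} = - \frac{3642107770803}{4035000192358}$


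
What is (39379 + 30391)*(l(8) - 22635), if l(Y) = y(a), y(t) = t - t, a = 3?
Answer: -1579243950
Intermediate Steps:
y(t) = 0
l(Y) = 0
(39379 + 30391)*(l(8) - 22635) = (39379 + 30391)*(0 - 22635) = 69770*(-22635) = -1579243950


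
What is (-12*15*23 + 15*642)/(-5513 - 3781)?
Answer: -915/1549 ≈ -0.59070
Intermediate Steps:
(-12*15*23 + 15*642)/(-5513 - 3781) = (-180*23 + 9630)/(-9294) = (-4140 + 9630)*(-1/9294) = 5490*(-1/9294) = -915/1549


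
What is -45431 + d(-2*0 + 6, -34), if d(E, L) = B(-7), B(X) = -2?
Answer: -45433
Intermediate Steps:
d(E, L) = -2
-45431 + d(-2*0 + 6, -34) = -45431 - 2 = -45433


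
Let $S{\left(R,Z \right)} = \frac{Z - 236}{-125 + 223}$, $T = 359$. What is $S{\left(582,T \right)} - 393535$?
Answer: $- \frac{38566307}{98} \approx -3.9353 \cdot 10^{5}$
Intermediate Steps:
$S{\left(R,Z \right)} = - \frac{118}{49} + \frac{Z}{98}$ ($S{\left(R,Z \right)} = \frac{-236 + Z}{98} = \left(-236 + Z\right) \frac{1}{98} = - \frac{118}{49} + \frac{Z}{98}$)
$S{\left(582,T \right)} - 393535 = \left(- \frac{118}{49} + \frac{1}{98} \cdot 359\right) - 393535 = \left(- \frac{118}{49} + \frac{359}{98}\right) - 393535 = \frac{123}{98} - 393535 = - \frac{38566307}{98}$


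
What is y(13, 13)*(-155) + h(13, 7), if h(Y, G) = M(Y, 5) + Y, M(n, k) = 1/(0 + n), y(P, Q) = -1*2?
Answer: 4200/13 ≈ 323.08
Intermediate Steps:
y(P, Q) = -2
M(n, k) = 1/n
h(Y, G) = Y + 1/Y (h(Y, G) = 1/Y + Y = Y + 1/Y)
y(13, 13)*(-155) + h(13, 7) = -2*(-155) + (13 + 1/13) = 310 + (13 + 1/13) = 310 + 170/13 = 4200/13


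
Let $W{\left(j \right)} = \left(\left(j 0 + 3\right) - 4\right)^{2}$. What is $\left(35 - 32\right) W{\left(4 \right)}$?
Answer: $3$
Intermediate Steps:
$W{\left(j \right)} = 1$ ($W{\left(j \right)} = \left(\left(0 + 3\right) - 4\right)^{2} = \left(3 - 4\right)^{2} = \left(-1\right)^{2} = 1$)
$\left(35 - 32\right) W{\left(4 \right)} = \left(35 - 32\right) 1 = 3 \cdot 1 = 3$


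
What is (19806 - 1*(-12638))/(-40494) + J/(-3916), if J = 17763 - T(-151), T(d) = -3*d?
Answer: -207000461/39643626 ≈ -5.2215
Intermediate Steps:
J = 17310 (J = 17763 - (-3)*(-151) = 17763 - 1*453 = 17763 - 453 = 17310)
(19806 - 1*(-12638))/(-40494) + J/(-3916) = (19806 - 1*(-12638))/(-40494) + 17310/(-3916) = (19806 + 12638)*(-1/40494) + 17310*(-1/3916) = 32444*(-1/40494) - 8655/1958 = -16222/20247 - 8655/1958 = -207000461/39643626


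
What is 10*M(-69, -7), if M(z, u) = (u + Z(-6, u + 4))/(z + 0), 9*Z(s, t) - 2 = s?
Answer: 670/621 ≈ 1.0789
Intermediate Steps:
Z(s, t) = 2/9 + s/9
M(z, u) = (-4/9 + u)/z (M(z, u) = (u + (2/9 + (⅑)*(-6)))/(z + 0) = (u + (2/9 - ⅔))/z = (u - 4/9)/z = (-4/9 + u)/z)
10*M(-69, -7) = 10*((-4/9 - 7)/(-69)) = 10*(-1/69*(-67/9)) = 10*(67/621) = 670/621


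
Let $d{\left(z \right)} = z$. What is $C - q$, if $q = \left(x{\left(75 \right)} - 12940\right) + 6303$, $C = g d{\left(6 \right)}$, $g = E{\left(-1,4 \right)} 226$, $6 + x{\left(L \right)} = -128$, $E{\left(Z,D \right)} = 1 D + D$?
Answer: $17619$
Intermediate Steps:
$E{\left(Z,D \right)} = 2 D$ ($E{\left(Z,D \right)} = D + D = 2 D$)
$x{\left(L \right)} = -134$ ($x{\left(L \right)} = -6 - 128 = -134$)
$g = 1808$ ($g = 2 \cdot 4 \cdot 226 = 8 \cdot 226 = 1808$)
$C = 10848$ ($C = 1808 \cdot 6 = 10848$)
$q = -6771$ ($q = \left(-134 - 12940\right) + 6303 = -13074 + 6303 = -6771$)
$C - q = 10848 - -6771 = 10848 + 6771 = 17619$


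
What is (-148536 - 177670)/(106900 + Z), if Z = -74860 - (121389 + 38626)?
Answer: 326206/127975 ≈ 2.5490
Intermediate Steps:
Z = -234875 (Z = -74860 - 1*160015 = -74860 - 160015 = -234875)
(-148536 - 177670)/(106900 + Z) = (-148536 - 177670)/(106900 - 234875) = -326206/(-127975) = -326206*(-1/127975) = 326206/127975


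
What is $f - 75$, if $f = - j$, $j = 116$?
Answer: $-191$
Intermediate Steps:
$f = -116$ ($f = \left(-1\right) 116 = -116$)
$f - 75 = -116 - 75 = -191$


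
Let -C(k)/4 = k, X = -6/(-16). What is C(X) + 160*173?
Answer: 55357/2 ≈ 27679.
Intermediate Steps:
X = 3/8 (X = -6*(-1/16) = 3/8 ≈ 0.37500)
C(k) = -4*k
C(X) + 160*173 = -4*3/8 + 160*173 = -3/2 + 27680 = 55357/2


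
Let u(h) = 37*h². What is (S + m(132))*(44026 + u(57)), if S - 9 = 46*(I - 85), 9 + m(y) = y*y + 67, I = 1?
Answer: 2238084853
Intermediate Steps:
m(y) = 58 + y² (m(y) = -9 + (y*y + 67) = -9 + (y² + 67) = -9 + (67 + y²) = 58 + y²)
S = -3855 (S = 9 + 46*(1 - 85) = 9 + 46*(-84) = 9 - 3864 = -3855)
(S + m(132))*(44026 + u(57)) = (-3855 + (58 + 132²))*(44026 + 37*57²) = (-3855 + (58 + 17424))*(44026 + 37*3249) = (-3855 + 17482)*(44026 + 120213) = 13627*164239 = 2238084853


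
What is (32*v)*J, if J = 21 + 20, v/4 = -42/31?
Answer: -220416/31 ≈ -7110.2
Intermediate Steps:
v = -168/31 (v = 4*(-42/31) = -168/31 ≈ -5.4194)
J = 41
(32*v)*J = (32*(-168/31))*41 = -5376/31*41 = -220416/31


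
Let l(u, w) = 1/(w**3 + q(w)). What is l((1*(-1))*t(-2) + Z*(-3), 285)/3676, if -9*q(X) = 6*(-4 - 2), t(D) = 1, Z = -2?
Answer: 1/85096198204 ≈ 1.1751e-11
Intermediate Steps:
q(X) = 4 (q(X) = -2*(-4 - 2)/3 = -2*(-6)/3 = -1/9*(-36) = 4)
l(u, w) = 1/(4 + w**3) (l(u, w) = 1/(w**3 + 4) = 1/(4 + w**3))
l((1*(-1))*t(-2) + Z*(-3), 285)/3676 = 1/((4 + 285**3)*3676) = (1/3676)/(4 + 23149125) = (1/3676)/23149129 = (1/23149129)*(1/3676) = 1/85096198204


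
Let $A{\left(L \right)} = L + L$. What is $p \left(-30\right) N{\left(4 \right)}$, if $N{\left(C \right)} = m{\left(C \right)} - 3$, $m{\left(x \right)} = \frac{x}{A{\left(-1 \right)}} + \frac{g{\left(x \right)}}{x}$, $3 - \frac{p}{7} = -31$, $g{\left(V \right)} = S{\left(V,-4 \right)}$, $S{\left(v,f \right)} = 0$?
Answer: $35700$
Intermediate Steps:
$g{\left(V \right)} = 0$
$A{\left(L \right)} = 2 L$
$p = 238$ ($p = 21 - -217 = 21 + 217 = 238$)
$m{\left(x \right)} = - \frac{x}{2}$ ($m{\left(x \right)} = \frac{x}{2 \left(-1\right)} + \frac{0}{x} = \frac{x}{-2} + 0 = x \left(- \frac{1}{2}\right) + 0 = - \frac{x}{2} + 0 = - \frac{x}{2}$)
$N{\left(C \right)} = -3 - \frac{C}{2}$ ($N{\left(C \right)} = - \frac{C}{2} - 3 = -3 - \frac{C}{2}$)
$p \left(-30\right) N{\left(4 \right)} = 238 \left(-30\right) \left(-3 - 2\right) = - 7140 \left(-3 - 2\right) = \left(-7140\right) \left(-5\right) = 35700$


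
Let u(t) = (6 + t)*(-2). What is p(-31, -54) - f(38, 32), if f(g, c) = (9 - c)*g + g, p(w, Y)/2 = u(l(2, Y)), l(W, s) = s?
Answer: 1028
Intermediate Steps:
u(t) = -12 - 2*t
p(w, Y) = -24 - 4*Y (p(w, Y) = 2*(-12 - 2*Y) = -24 - 4*Y)
f(g, c) = g + g*(9 - c) (f(g, c) = g*(9 - c) + g = g + g*(9 - c))
p(-31, -54) - f(38, 32) = (-24 - 4*(-54)) - 38*(10 - 1*32) = (-24 + 216) - 38*(10 - 32) = 192 - 38*(-22) = 192 - 1*(-836) = 192 + 836 = 1028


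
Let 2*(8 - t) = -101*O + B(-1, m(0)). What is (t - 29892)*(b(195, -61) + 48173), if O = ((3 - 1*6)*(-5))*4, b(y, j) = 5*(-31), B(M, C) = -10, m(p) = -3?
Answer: -1289235282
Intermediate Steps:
b(y, j) = -155
O = 60 (O = ((3 - 6)*(-5))*4 = -3*(-5)*4 = 15*4 = 60)
t = 3043 (t = 8 - (-101*60 - 10)/2 = 8 - (-6060 - 10)/2 = 8 - ½*(-6070) = 8 + 3035 = 3043)
(t - 29892)*(b(195, -61) + 48173) = (3043 - 29892)*(-155 + 48173) = -26849*48018 = -1289235282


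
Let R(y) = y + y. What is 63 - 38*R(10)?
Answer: -697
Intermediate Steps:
R(y) = 2*y
63 - 38*R(10) = 63 - 76*10 = 63 - 38*20 = 63 - 760 = -697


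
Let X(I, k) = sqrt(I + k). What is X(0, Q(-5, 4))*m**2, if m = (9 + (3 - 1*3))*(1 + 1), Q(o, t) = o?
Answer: 324*I*sqrt(5) ≈ 724.49*I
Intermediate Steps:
m = 18 (m = (9 + (3 - 3))*2 = (9 + 0)*2 = 9*2 = 18)
X(0, Q(-5, 4))*m**2 = sqrt(0 - 5)*18**2 = sqrt(-5)*324 = (I*sqrt(5))*324 = 324*I*sqrt(5)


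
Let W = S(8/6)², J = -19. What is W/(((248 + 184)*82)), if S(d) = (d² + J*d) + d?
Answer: 1250/89667 ≈ 0.013940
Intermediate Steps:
S(d) = d² - 18*d (S(d) = (d² - 19*d) + d = d² - 18*d)
W = 40000/81 (W = ((8/6)*(-18 + 8/6))² = ((8*(⅙))*(-18 + 8*(⅙)))² = (4*(-18 + 4/3)/3)² = ((4/3)*(-50/3))² = (-200/9)² = 40000/81 ≈ 493.83)
W/(((248 + 184)*82)) = 40000/(81*(((248 + 184)*82))) = 40000/(81*((432*82))) = (40000/81)/35424 = (40000/81)*(1/35424) = 1250/89667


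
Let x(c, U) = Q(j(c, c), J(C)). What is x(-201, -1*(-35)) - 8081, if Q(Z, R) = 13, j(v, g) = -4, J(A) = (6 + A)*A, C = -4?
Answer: -8068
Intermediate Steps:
J(A) = A*(6 + A)
x(c, U) = 13
x(-201, -1*(-35)) - 8081 = 13 - 8081 = -8068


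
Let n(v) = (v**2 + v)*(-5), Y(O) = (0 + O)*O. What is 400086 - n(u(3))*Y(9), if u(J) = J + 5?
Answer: 429246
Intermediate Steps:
Y(O) = O**2 (Y(O) = O*O = O**2)
u(J) = 5 + J
n(v) = -5*v - 5*v**2 (n(v) = (v + v**2)*(-5) = -5*v - 5*v**2)
400086 - n(u(3))*Y(9) = 400086 - (-5*(5 + 3)*(1 + (5 + 3)))*9**2 = 400086 - (-5*8*(1 + 8))*81 = 400086 - (-5*8*9)*81 = 400086 - (-360)*81 = 400086 - 1*(-29160) = 400086 + 29160 = 429246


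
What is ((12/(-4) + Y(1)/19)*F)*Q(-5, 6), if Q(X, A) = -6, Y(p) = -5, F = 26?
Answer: 9672/19 ≈ 509.05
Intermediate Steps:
((12/(-4) + Y(1)/19)*F)*Q(-5, 6) = ((12/(-4) - 5/19)*26)*(-6) = ((12*(-¼) - 5*1/19)*26)*(-6) = ((-3 - 5/19)*26)*(-6) = -62/19*26*(-6) = -1612/19*(-6) = 9672/19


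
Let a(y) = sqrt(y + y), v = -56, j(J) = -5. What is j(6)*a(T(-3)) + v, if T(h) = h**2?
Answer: -56 - 15*sqrt(2) ≈ -77.213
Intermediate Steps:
a(y) = sqrt(2)*sqrt(y) (a(y) = sqrt(2*y) = sqrt(2)*sqrt(y))
j(6)*a(T(-3)) + v = -5*sqrt(2)*sqrt((-3)**2) - 56 = -5*sqrt(2)*sqrt(9) - 56 = -5*sqrt(2)*3 - 56 = -15*sqrt(2) - 56 = -56 - 15*sqrt(2)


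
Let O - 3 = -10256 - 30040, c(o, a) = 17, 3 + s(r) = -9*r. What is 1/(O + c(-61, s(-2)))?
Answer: -1/40276 ≈ -2.4829e-5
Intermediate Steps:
s(r) = -3 - 9*r
O = -40293 (O = 3 + (-10256 - 30040) = 3 - 40296 = -40293)
1/(O + c(-61, s(-2))) = 1/(-40293 + 17) = 1/(-40276) = -1/40276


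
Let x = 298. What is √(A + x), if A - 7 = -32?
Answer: √273 ≈ 16.523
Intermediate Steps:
A = -25 (A = 7 - 32 = -25)
√(A + x) = √(-25 + 298) = √273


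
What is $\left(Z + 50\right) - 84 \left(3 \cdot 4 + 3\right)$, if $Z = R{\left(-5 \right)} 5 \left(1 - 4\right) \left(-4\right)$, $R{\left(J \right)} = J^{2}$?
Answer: $290$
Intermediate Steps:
$Z = 1500$ ($Z = \left(-5\right)^{2} \cdot 5 \left(1 - 4\right) \left(-4\right) = 25 \cdot 5 \left(\left(-3\right) \left(-4\right)\right) = 125 \cdot 12 = 1500$)
$\left(Z + 50\right) - 84 \left(3 \cdot 4 + 3\right) = \left(1500 + 50\right) - 84 \left(3 \cdot 4 + 3\right) = 1550 - 84 \left(12 + 3\right) = 1550 - 1260 = 290$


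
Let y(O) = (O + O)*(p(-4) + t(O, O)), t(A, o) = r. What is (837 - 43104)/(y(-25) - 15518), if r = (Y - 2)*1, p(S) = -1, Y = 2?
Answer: 14089/5156 ≈ 2.7325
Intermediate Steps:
r = 0 (r = (2 - 2)*1 = 0*1 = 0)
t(A, o) = 0
y(O) = -2*O (y(O) = (O + O)*(-1 + 0) = (2*O)*(-1) = -2*O)
(837 - 43104)/(y(-25) - 15518) = (837 - 43104)/(-2*(-25) - 15518) = -42267/(50 - 15518) = -42267/(-15468) = -42267*(-1/15468) = 14089/5156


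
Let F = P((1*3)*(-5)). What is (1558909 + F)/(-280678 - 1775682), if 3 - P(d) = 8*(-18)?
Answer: -194882/257045 ≈ -0.75816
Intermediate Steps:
P(d) = 147 (P(d) = 3 - 8*(-18) = 3 - 1*(-144) = 3 + 144 = 147)
F = 147
(1558909 + F)/(-280678 - 1775682) = (1558909 + 147)/(-280678 - 1775682) = 1559056/(-2056360) = 1559056*(-1/2056360) = -194882/257045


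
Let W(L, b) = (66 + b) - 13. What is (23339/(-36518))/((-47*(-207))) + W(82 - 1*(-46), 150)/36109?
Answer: 71279827315/12828936306798 ≈ 0.0055562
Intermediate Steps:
W(L, b) = 53 + b
(23339/(-36518))/((-47*(-207))) + W(82 - 1*(-46), 150)/36109 = (23339/(-36518))/((-47*(-207))) + (53 + 150)/36109 = (23339*(-1/36518))/9729 + 203*(1/36109) = -23339/36518*1/9729 + 203/36109 = -23339/355283622 + 203/36109 = 71279827315/12828936306798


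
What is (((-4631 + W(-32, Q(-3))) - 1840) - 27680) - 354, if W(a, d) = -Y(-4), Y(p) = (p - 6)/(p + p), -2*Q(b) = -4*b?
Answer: -138025/4 ≈ -34506.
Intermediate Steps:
Q(b) = 2*b (Q(b) = -(-2)*b = 2*b)
Y(p) = (-6 + p)/(2*p) (Y(p) = (-6 + p)/((2*p)) = (-6 + p)*(1/(2*p)) = (-6 + p)/(2*p))
W(a, d) = -5/4 (W(a, d) = -(-6 - 4)/(2*(-4)) = -(-1)*(-10)/(2*4) = -1*5/4 = -5/4)
(((-4631 + W(-32, Q(-3))) - 1840) - 27680) - 354 = (((-4631 - 5/4) - 1840) - 27680) - 354 = ((-18529/4 - 1840) - 27680) - 354 = (-25889/4 - 27680) - 354 = -136609/4 - 354 = -138025/4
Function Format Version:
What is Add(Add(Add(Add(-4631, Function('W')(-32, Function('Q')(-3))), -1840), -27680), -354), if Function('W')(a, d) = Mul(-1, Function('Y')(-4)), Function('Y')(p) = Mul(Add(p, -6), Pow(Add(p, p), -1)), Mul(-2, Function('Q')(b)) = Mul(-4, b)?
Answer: Rational(-138025, 4) ≈ -34506.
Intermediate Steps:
Function('Q')(b) = Mul(2, b) (Function('Q')(b) = Mul(Rational(-1, 2), Mul(-4, b)) = Mul(2, b))
Function('Y')(p) = Mul(Rational(1, 2), Pow(p, -1), Add(-6, p)) (Function('Y')(p) = Mul(Add(-6, p), Pow(Mul(2, p), -1)) = Mul(Add(-6, p), Mul(Rational(1, 2), Pow(p, -1))) = Mul(Rational(1, 2), Pow(p, -1), Add(-6, p)))
Function('W')(a, d) = Rational(-5, 4) (Function('W')(a, d) = Mul(-1, Mul(Rational(1, 2), Pow(-4, -1), Add(-6, -4))) = Mul(-1, Mul(Rational(1, 2), Rational(-1, 4), -10)) = Mul(-1, Rational(5, 4)) = Rational(-5, 4))
Add(Add(Add(Add(-4631, Function('W')(-32, Function('Q')(-3))), -1840), -27680), -354) = Add(Add(Add(Add(-4631, Rational(-5, 4)), -1840), -27680), -354) = Add(Add(Add(Rational(-18529, 4), -1840), -27680), -354) = Add(Add(Rational(-25889, 4), -27680), -354) = Add(Rational(-136609, 4), -354) = Rational(-138025, 4)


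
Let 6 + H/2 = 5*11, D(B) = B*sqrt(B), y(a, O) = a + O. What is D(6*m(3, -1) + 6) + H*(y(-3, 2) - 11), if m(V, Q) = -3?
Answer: -1176 - 24*I*sqrt(3) ≈ -1176.0 - 41.569*I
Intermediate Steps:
y(a, O) = O + a
D(B) = B**(3/2)
H = 98 (H = -12 + 2*(5*11) = -12 + 2*55 = -12 + 110 = 98)
D(6*m(3, -1) + 6) + H*(y(-3, 2) - 11) = (6*(-3) + 6)**(3/2) + 98*((2 - 3) - 11) = (-18 + 6)**(3/2) + 98*(-1 - 11) = (-12)**(3/2) + 98*(-12) = -24*I*sqrt(3) - 1176 = -1176 - 24*I*sqrt(3)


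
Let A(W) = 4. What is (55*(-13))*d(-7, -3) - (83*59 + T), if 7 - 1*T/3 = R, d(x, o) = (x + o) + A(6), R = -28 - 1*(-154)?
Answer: -250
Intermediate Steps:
R = 126 (R = -28 + 154 = 126)
d(x, o) = 4 + o + x (d(x, o) = (x + o) + 4 = (o + x) + 4 = 4 + o + x)
T = -357 (T = 21 - 3*126 = 21 - 378 = -357)
(55*(-13))*d(-7, -3) - (83*59 + T) = (55*(-13))*(4 - 3 - 7) - (83*59 - 357) = -715*(-6) - (4897 - 357) = 4290 - 1*4540 = 4290 - 4540 = -250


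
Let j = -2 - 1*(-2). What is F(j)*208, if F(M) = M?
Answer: 0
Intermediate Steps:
j = 0 (j = -2 + 2 = 0)
F(j)*208 = 0*208 = 0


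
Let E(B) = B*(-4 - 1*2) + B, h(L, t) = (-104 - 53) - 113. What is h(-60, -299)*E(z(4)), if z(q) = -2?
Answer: -2700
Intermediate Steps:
h(L, t) = -270 (h(L, t) = -157 - 113 = -270)
E(B) = -5*B (E(B) = B*(-4 - 2) + B = B*(-6) + B = -6*B + B = -5*B)
h(-60, -299)*E(z(4)) = -(-1350)*(-2) = -270*10 = -2700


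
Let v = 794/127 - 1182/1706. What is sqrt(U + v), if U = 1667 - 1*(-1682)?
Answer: 2*sqrt(9841945665066)/108331 ≈ 57.919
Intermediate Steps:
U = 3349 (U = 1667 + 1682 = 3349)
v = 602225/108331 (v = 794*(1/127) - 1182*1/1706 = 794/127 - 591/853 = 602225/108331 ≈ 5.5591)
sqrt(U + v) = sqrt(3349 + 602225/108331) = sqrt(363402744/108331) = 2*sqrt(9841945665066)/108331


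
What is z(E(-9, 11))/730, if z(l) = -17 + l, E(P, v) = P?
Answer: -13/365 ≈ -0.035616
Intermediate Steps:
z(E(-9, 11))/730 = (-17 - 9)/730 = -26*1/730 = -13/365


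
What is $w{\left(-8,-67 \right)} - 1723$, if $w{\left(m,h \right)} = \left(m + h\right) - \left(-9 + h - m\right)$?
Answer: $-1730$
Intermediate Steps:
$w{\left(m,h \right)} = 9 + 2 m$ ($w{\left(m,h \right)} = \left(h + m\right) - \left(-9 + h - m\right) = \left(h + m\right) + \left(9 + m - h\right) = 9 + 2 m$)
$w{\left(-8,-67 \right)} - 1723 = \left(9 + 2 \left(-8\right)\right) - 1723 = \left(9 - 16\right) - 1723 = -7 - 1723 = -1730$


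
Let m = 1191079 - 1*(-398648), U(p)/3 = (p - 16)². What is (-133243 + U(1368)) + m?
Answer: 6940196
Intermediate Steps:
U(p) = 3*(-16 + p)² (U(p) = 3*(p - 16)² = 3*(-16 + p)²)
m = 1589727 (m = 1191079 + 398648 = 1589727)
(-133243 + U(1368)) + m = (-133243 + 3*(-16 + 1368)²) + 1589727 = (-133243 + 3*1352²) + 1589727 = (-133243 + 3*1827904) + 1589727 = (-133243 + 5483712) + 1589727 = 5350469 + 1589727 = 6940196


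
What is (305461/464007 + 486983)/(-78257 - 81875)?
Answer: -112981913171/37151184462 ≈ -3.0411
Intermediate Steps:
(305461/464007 + 486983)/(-78257 - 81875) = (305461*(1/464007) + 486983)/(-160132) = (305461/464007 + 486983)*(-1/160132) = (225963826342/464007)*(-1/160132) = -112981913171/37151184462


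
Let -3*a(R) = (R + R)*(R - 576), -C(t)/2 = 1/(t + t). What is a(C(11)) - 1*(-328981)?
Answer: 119407429/363 ≈ 3.2895e+5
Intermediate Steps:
C(t) = -1/t (C(t) = -2/(t + t) = -2*1/(2*t) = -1/t)
a(R) = -2*R*(-576 + R)/3 (a(R) = -(R + R)*(R - 576)/3 = -2*R*(-576 + R)/3)
a(C(11)) - 1*(-328981) = 2*(-1/11)*(576 - (-1)/11)/3 - 1*(-328981) = 2*(-1*1/11)*(576 - (-1)/11)/3 + 328981 = (2/3)*(-1/11)*(576 - 1*(-1/11)) + 328981 = (2/3)*(-1/11)*(576 + 1/11) + 328981 = (2/3)*(-1/11)*(6337/11) + 328981 = -12674/363 + 328981 = 119407429/363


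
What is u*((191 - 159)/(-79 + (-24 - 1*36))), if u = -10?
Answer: 320/139 ≈ 2.3022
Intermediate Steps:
u*((191 - 159)/(-79 + (-24 - 1*36))) = -10*(191 - 159)/(-79 + (-24 - 1*36)) = -320/(-79 + (-24 - 36)) = -320/(-79 - 60) = -320/(-139) = -320*(-1)/139 = -10*(-32/139) = 320/139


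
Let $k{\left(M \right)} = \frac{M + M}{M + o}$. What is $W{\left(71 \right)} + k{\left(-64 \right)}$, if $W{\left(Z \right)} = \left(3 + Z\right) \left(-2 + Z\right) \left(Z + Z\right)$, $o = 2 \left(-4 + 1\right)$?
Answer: $\frac{25376884}{35} \approx 7.2505 \cdot 10^{5}$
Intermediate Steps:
$o = -6$ ($o = 2 \left(-3\right) = -6$)
$W{\left(Z \right)} = 2 Z \left(-2 + Z\right) \left(3 + Z\right)$ ($W{\left(Z \right)} = \left(-2 + Z\right) \left(3 + Z\right) 2 Z = 2 Z \left(-2 + Z\right) \left(3 + Z\right)$)
$k{\left(M \right)} = \frac{2 M}{-6 + M}$ ($k{\left(M \right)} = \frac{M + M}{M - 6} = \frac{2 M}{-6 + M}$)
$W{\left(71 \right)} + k{\left(-64 \right)} = 2 \cdot 71 \left(-6 + 71 + 71^{2}\right) + 2 \left(-64\right) \frac{1}{-6 - 64} = 2 \cdot 71 \left(-6 + 71 + 5041\right) + 2 \left(-64\right) \frac{1}{-70} = 2 \cdot 71 \cdot 5106 + 2 \left(-64\right) \left(- \frac{1}{70}\right) = 725052 + \frac{64}{35} = \frac{25376884}{35}$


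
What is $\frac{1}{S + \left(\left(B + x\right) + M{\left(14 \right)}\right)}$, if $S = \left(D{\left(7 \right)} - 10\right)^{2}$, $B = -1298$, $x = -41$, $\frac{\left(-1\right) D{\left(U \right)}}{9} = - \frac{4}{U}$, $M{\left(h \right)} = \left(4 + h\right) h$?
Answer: $- \frac{49}{52107} \approx -0.00094037$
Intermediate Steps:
$M{\left(h \right)} = h \left(4 + h\right)$
$D{\left(U \right)} = \frac{36}{U}$ ($D{\left(U \right)} = - 9 \left(- \frac{4}{U}\right) = \frac{36}{U}$)
$S = \frac{1156}{49}$ ($S = \left(\frac{36}{7} - 10\right)^{2} = \left(- \frac{34}{7}\right)^{2} = \frac{1156}{49} \approx 23.592$)
$\frac{1}{S + \left(\left(B + x\right) + M{\left(14 \right)}\right)} = \frac{1}{\frac{1156}{49} + \left(\left(-1298 - 41\right) + 14 \left(4 + 14\right)\right)} = \frac{1}{\frac{1156}{49} + \left(-1339 + 14 \cdot 18\right)} = \frac{1}{\frac{1156}{49} + \left(-1339 + 252\right)} = \frac{1}{\frac{1156}{49} - 1087} = \frac{1}{- \frac{52107}{49}} = - \frac{49}{52107}$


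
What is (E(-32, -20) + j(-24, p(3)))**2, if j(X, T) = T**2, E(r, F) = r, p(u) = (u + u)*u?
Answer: 85264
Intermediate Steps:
p(u) = 2*u**2 (p(u) = (2*u)*u = 2*u**2)
(E(-32, -20) + j(-24, p(3)))**2 = (-32 + (2*3**2)**2)**2 = (-32 + (2*9)**2)**2 = (-32 + 18**2)**2 = (-32 + 324)**2 = 292**2 = 85264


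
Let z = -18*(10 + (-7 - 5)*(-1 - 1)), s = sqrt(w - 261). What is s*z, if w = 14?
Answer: -612*I*sqrt(247) ≈ -9618.3*I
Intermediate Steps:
s = I*sqrt(247) (s = sqrt(14 - 261) = sqrt(-247) = I*sqrt(247) ≈ 15.716*I)
z = -612 (z = -18*(10 - 12*(-2)) = -18*(10 + 24) = -18*34 = -612)
s*z = (I*sqrt(247))*(-612) = -612*I*sqrt(247)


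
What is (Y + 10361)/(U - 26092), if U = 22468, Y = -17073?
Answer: 839/453 ≈ 1.8521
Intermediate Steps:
(Y + 10361)/(U - 26092) = (-17073 + 10361)/(22468 - 26092) = -6712/(-3624) = -6712*(-1/3624) = 839/453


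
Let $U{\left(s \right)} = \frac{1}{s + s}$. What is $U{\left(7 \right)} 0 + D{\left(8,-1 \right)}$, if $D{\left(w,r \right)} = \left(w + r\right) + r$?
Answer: $6$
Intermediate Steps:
$D{\left(w,r \right)} = w + 2 r$ ($D{\left(w,r \right)} = \left(r + w\right) + r = w + 2 r$)
$U{\left(s \right)} = \frac{1}{2 s}$
$U{\left(7 \right)} 0 + D{\left(8,-1 \right)} = \frac{1}{2 \cdot 7} \cdot 0 + \left(8 + 2 \left(-1\right)\right) = \frac{1}{2} \cdot \frac{1}{7} \cdot 0 + \left(8 - 2\right) = \frac{1}{14} \cdot 0 + 6 = 0 + 6 = 6$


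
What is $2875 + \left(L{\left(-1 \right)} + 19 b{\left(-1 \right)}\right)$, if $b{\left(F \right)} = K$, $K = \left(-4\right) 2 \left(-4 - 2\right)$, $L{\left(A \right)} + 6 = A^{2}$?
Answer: $3782$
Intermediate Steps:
$L{\left(A \right)} = -6 + A^{2}$
$K = 48$ ($K = - 8 \left(-4 - 2\right) = \left(-8\right) \left(-6\right) = 48$)
$b{\left(F \right)} = 48$
$2875 + \left(L{\left(-1 \right)} + 19 b{\left(-1 \right)}\right) = 2875 + \left(\left(-6 + \left(-1\right)^{2}\right) + 19 \cdot 48\right) = 2875 + \left(\left(-6 + 1\right) + 912\right) = 2875 + \left(-5 + 912\right) = 2875 + 907 = 3782$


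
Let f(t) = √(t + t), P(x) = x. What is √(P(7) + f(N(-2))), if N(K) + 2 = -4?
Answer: √(7 + 2*I*√3) ≈ 2.7212 + 0.63649*I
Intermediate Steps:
N(K) = -6 (N(K) = -2 - 4 = -6)
f(t) = √2*√t (f(t) = √(2*t) = √2*√t)
√(P(7) + f(N(-2))) = √(7 + √2*√(-6)) = √(7 + √2*(I*√6)) = √(7 + 2*I*√3)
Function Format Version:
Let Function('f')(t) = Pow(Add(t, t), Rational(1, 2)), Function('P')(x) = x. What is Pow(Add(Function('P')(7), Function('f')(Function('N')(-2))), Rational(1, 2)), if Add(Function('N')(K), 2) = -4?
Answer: Pow(Add(7, Mul(2, I, Pow(3, Rational(1, 2)))), Rational(1, 2)) ≈ Add(2.7212, Mul(0.63649, I))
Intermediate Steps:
Function('N')(K) = -6 (Function('N')(K) = Add(-2, -4) = -6)
Function('f')(t) = Mul(Pow(2, Rational(1, 2)), Pow(t, Rational(1, 2))) (Function('f')(t) = Pow(Mul(2, t), Rational(1, 2)) = Mul(Pow(2, Rational(1, 2)), Pow(t, Rational(1, 2))))
Pow(Add(Function('P')(7), Function('f')(Function('N')(-2))), Rational(1, 2)) = Pow(Add(7, Mul(Pow(2, Rational(1, 2)), Pow(-6, Rational(1, 2)))), Rational(1, 2)) = Pow(Add(7, Mul(Pow(2, Rational(1, 2)), Mul(I, Pow(6, Rational(1, 2))))), Rational(1, 2)) = Pow(Add(7, Mul(2, I, Pow(3, Rational(1, 2)))), Rational(1, 2))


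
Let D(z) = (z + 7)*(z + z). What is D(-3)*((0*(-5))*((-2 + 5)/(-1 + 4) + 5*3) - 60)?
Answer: 1440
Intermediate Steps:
D(z) = 2*z*(7 + z) (D(z) = (7 + z)*(2*z) = 2*z*(7 + z))
D(-3)*((0*(-5))*((-2 + 5)/(-1 + 4) + 5*3) - 60) = (2*(-3)*(7 - 3))*((0*(-5))*((-2 + 5)/(-1 + 4) + 5*3) - 60) = (2*(-3)*4)*(0*(3/3 + 15) - 60) = -24*(0*(3*(⅓) + 15) - 60) = -24*(0*(1 + 15) - 60) = -24*(0*16 - 60) = -24*(0 - 60) = -24*(-60) = 1440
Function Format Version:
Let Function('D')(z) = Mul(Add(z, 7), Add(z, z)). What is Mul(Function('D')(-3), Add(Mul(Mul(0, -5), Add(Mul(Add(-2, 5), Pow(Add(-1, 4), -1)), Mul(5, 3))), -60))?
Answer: 1440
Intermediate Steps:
Function('D')(z) = Mul(2, z, Add(7, z)) (Function('D')(z) = Mul(Add(7, z), Mul(2, z)) = Mul(2, z, Add(7, z)))
Mul(Function('D')(-3), Add(Mul(Mul(0, -5), Add(Mul(Add(-2, 5), Pow(Add(-1, 4), -1)), Mul(5, 3))), -60)) = Mul(Mul(2, -3, Add(7, -3)), Add(Mul(Mul(0, -5), Add(Mul(Add(-2, 5), Pow(Add(-1, 4), -1)), Mul(5, 3))), -60)) = Mul(Mul(2, -3, 4), Add(Mul(0, Add(Mul(3, Pow(3, -1)), 15)), -60)) = Mul(-24, Add(Mul(0, Add(Mul(3, Rational(1, 3)), 15)), -60)) = Mul(-24, Add(Mul(0, Add(1, 15)), -60)) = Mul(-24, Add(Mul(0, 16), -60)) = Mul(-24, Add(0, -60)) = Mul(-24, -60) = 1440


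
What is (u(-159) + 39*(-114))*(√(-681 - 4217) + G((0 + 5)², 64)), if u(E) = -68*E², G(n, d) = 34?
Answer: -58600836 - 1723554*I*√4898 ≈ -5.8601e+7 - 1.2062e+8*I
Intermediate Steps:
(u(-159) + 39*(-114))*(√(-681 - 4217) + G((0 + 5)², 64)) = (-68*(-159)² + 39*(-114))*(√(-681 - 4217) + 34) = (-68*25281 - 4446)*(√(-4898) + 34) = (-1719108 - 4446)*(I*√4898 + 34) = -1723554*(34 + I*√4898) = -58600836 - 1723554*I*√4898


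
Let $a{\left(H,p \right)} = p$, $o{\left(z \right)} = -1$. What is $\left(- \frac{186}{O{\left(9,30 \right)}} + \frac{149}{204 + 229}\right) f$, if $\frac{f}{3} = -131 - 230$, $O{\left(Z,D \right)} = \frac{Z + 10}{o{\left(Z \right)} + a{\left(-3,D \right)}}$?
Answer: $\frac{132967947}{433} \approx 3.0709 \cdot 10^{5}$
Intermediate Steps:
$O{\left(Z,D \right)} = \frac{10 + Z}{-1 + D}$ ($O{\left(Z,D \right)} = \frac{Z + 10}{-1 + D} = \frac{10 + Z}{-1 + D}$)
$f = -1083$ ($f = 3 \left(-131 - 230\right) = 3 \left(-361\right) = -1083$)
$\left(- \frac{186}{O{\left(9,30 \right)}} + \frac{149}{204 + 229}\right) f = \left(- \frac{186}{\frac{1}{-1 + 30} \left(10 + 9\right)} + \frac{149}{204 + 229}\right) \left(-1083\right) = \left(- \frac{186}{\frac{1}{29} \cdot 19} + \frac{149}{433}\right) \left(-1083\right) = \left(- \frac{186}{\frac{1}{29} \cdot 19} + 149 \cdot \frac{1}{433}\right) \left(-1083\right) = \left(- \frac{186}{\frac{19}{29}} + \frac{149}{433}\right) \left(-1083\right) = \left(\left(-186\right) \frac{29}{19} + \frac{149}{433}\right) \left(-1083\right) = \left(- \frac{5394}{19} + \frac{149}{433}\right) \left(-1083\right) = \left(- \frac{2332771}{8227}\right) \left(-1083\right) = \frac{132967947}{433}$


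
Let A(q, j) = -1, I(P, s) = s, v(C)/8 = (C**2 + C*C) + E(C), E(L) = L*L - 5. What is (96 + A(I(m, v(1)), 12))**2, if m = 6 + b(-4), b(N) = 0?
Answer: 9025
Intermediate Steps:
E(L) = -5 + L**2 (E(L) = L**2 - 5 = -5 + L**2)
v(C) = -40 + 24*C**2 (v(C) = 8*((C**2 + C*C) + (-5 + C**2)) = 8*((C**2 + C**2) + (-5 + C**2)) = 8*(2*C**2 + (-5 + C**2)) = 8*(-5 + 3*C**2) = -40 + 24*C**2)
m = 6 (m = 6 + 0 = 6)
(96 + A(I(m, v(1)), 12))**2 = (96 - 1)**2 = 95**2 = 9025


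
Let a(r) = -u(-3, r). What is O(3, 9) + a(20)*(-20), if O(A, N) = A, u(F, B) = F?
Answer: -57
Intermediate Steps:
a(r) = 3 (a(r) = -1*(-3) = 3)
O(3, 9) + a(20)*(-20) = 3 + 3*(-20) = 3 - 60 = -57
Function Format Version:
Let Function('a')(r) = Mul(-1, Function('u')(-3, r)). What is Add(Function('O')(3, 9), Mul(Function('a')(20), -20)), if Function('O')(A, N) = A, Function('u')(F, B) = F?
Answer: -57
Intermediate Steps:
Function('a')(r) = 3 (Function('a')(r) = Mul(-1, -3) = 3)
Add(Function('O')(3, 9), Mul(Function('a')(20), -20)) = Add(3, Mul(3, -20)) = Add(3, -60) = -57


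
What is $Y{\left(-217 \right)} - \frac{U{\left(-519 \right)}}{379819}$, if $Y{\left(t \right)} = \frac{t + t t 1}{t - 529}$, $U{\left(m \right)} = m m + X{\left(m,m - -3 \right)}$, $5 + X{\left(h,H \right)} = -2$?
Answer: $- \frac{9001907126}{141672487} \approx -63.54$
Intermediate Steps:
$X{\left(h,H \right)} = -7$ ($X{\left(h,H \right)} = -5 - 2 = -7$)
$U{\left(m \right)} = -7 + m^{2}$ ($U{\left(m \right)} = m m - 7 = m^{2} - 7 = -7 + m^{2}$)
$Y{\left(t \right)} = \frac{t + t^{2}}{-529 + t}$ ($Y{\left(t \right)} = \frac{t + t^{2} \cdot 1}{-529 + t} = \frac{t + t^{2}}{-529 + t}$)
$Y{\left(-217 \right)} - \frac{U{\left(-519 \right)}}{379819} = - \frac{217 \left(1 - 217\right)}{-529 - 217} - \frac{-7 + \left(-519\right)^{2}}{379819} = \left(-217\right) \frac{1}{-746} \left(-216\right) - \left(-7 + 269361\right) \frac{1}{379819} = \left(-217\right) \left(- \frac{1}{746}\right) \left(-216\right) - 269354 \cdot \frac{1}{379819} = - \frac{23436}{373} - \frac{269354}{379819} = - \frac{9001907126}{141672487}$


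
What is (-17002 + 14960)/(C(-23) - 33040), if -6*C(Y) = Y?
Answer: 12252/198217 ≈ 0.061811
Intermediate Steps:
C(Y) = -Y/6
(-17002 + 14960)/(C(-23) - 33040) = (-17002 + 14960)/(-1/6*(-23) - 33040) = -2042/(23/6 - 33040) = -2042/(-198217/6) = -2042*(-6/198217) = 12252/198217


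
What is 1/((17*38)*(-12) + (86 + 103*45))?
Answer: -1/3031 ≈ -0.00032992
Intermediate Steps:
1/((17*38)*(-12) + (86 + 103*45)) = 1/(646*(-12) + (86 + 4635)) = 1/(-7752 + 4721) = 1/(-3031) = -1/3031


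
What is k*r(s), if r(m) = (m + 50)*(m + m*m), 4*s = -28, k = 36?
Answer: 65016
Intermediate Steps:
s = -7 (s = (¼)*(-28) = -7)
r(m) = (50 + m)*(m + m²)
k*r(s) = 36*(-7*(50 + (-7)² + 51*(-7))) = 36*(-7*(50 + 49 - 357)) = 36*(-7*(-258)) = 36*1806 = 65016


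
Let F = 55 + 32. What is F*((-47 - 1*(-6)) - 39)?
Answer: -6960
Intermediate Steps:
F = 87
F*((-47 - 1*(-6)) - 39) = 87*((-47 - 1*(-6)) - 39) = 87*((-47 + 6) - 39) = 87*(-41 - 39) = 87*(-80) = -6960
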